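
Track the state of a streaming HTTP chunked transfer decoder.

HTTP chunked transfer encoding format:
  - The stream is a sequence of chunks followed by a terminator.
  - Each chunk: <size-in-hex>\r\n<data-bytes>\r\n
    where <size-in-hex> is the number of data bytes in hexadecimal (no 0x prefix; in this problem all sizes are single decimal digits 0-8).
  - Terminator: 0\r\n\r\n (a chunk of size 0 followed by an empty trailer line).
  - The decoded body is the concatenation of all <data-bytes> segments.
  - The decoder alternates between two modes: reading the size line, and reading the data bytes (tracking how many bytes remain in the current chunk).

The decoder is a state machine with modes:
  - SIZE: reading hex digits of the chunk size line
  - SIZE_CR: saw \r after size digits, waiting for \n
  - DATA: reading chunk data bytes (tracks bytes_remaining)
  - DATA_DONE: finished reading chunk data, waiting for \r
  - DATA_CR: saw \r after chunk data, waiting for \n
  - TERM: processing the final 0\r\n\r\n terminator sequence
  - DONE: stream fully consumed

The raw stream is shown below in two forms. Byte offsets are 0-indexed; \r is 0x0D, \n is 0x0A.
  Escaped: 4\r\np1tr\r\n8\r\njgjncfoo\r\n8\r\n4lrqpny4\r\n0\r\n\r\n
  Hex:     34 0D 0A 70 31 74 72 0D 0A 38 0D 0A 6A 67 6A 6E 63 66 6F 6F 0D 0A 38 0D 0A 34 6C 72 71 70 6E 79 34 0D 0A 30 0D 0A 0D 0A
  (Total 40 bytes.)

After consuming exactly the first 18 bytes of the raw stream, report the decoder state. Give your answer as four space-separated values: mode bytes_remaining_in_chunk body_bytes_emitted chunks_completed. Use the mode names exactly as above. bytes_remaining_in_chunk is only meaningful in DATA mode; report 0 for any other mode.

Answer: DATA 2 10 1

Derivation:
Byte 0 = '4': mode=SIZE remaining=0 emitted=0 chunks_done=0
Byte 1 = 0x0D: mode=SIZE_CR remaining=0 emitted=0 chunks_done=0
Byte 2 = 0x0A: mode=DATA remaining=4 emitted=0 chunks_done=0
Byte 3 = 'p': mode=DATA remaining=3 emitted=1 chunks_done=0
Byte 4 = '1': mode=DATA remaining=2 emitted=2 chunks_done=0
Byte 5 = 't': mode=DATA remaining=1 emitted=3 chunks_done=0
Byte 6 = 'r': mode=DATA_DONE remaining=0 emitted=4 chunks_done=0
Byte 7 = 0x0D: mode=DATA_CR remaining=0 emitted=4 chunks_done=0
Byte 8 = 0x0A: mode=SIZE remaining=0 emitted=4 chunks_done=1
Byte 9 = '8': mode=SIZE remaining=0 emitted=4 chunks_done=1
Byte 10 = 0x0D: mode=SIZE_CR remaining=0 emitted=4 chunks_done=1
Byte 11 = 0x0A: mode=DATA remaining=8 emitted=4 chunks_done=1
Byte 12 = 'j': mode=DATA remaining=7 emitted=5 chunks_done=1
Byte 13 = 'g': mode=DATA remaining=6 emitted=6 chunks_done=1
Byte 14 = 'j': mode=DATA remaining=5 emitted=7 chunks_done=1
Byte 15 = 'n': mode=DATA remaining=4 emitted=8 chunks_done=1
Byte 16 = 'c': mode=DATA remaining=3 emitted=9 chunks_done=1
Byte 17 = 'f': mode=DATA remaining=2 emitted=10 chunks_done=1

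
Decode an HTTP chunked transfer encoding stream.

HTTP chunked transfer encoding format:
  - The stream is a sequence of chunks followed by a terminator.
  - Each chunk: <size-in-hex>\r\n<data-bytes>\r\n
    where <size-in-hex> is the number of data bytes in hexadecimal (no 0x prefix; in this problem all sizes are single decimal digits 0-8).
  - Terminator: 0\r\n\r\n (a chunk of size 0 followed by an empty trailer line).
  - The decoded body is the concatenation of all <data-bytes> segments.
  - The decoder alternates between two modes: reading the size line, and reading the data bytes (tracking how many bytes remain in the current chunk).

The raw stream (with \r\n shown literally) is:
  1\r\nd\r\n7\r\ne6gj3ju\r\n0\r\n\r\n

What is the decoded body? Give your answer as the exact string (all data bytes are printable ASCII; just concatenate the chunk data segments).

Chunk 1: stream[0..1]='1' size=0x1=1, data at stream[3..4]='d' -> body[0..1], body so far='d'
Chunk 2: stream[6..7]='7' size=0x7=7, data at stream[9..16]='e6gj3ju' -> body[1..8], body so far='de6gj3ju'
Chunk 3: stream[18..19]='0' size=0 (terminator). Final body='de6gj3ju' (8 bytes)

Answer: de6gj3ju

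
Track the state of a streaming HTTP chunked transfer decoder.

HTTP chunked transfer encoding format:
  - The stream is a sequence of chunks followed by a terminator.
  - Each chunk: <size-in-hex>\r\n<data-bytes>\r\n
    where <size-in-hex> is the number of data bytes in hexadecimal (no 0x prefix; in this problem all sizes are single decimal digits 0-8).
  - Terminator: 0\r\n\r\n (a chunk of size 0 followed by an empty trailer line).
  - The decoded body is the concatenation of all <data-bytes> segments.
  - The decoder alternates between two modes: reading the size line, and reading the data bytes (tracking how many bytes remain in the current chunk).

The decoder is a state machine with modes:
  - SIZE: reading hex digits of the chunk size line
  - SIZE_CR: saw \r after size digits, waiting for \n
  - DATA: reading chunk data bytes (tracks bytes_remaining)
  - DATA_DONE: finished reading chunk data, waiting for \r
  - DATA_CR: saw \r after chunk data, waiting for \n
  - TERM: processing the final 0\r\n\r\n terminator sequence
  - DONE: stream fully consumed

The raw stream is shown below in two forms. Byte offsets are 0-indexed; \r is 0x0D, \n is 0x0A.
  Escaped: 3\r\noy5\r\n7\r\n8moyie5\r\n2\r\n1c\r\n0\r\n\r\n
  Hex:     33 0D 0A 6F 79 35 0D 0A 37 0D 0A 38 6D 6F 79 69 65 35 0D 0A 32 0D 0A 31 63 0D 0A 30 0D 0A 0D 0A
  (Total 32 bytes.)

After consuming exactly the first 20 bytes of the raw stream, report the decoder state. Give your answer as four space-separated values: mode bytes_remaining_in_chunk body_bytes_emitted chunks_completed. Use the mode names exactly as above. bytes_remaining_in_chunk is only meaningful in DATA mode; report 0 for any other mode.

Byte 0 = '3': mode=SIZE remaining=0 emitted=0 chunks_done=0
Byte 1 = 0x0D: mode=SIZE_CR remaining=0 emitted=0 chunks_done=0
Byte 2 = 0x0A: mode=DATA remaining=3 emitted=0 chunks_done=0
Byte 3 = 'o': mode=DATA remaining=2 emitted=1 chunks_done=0
Byte 4 = 'y': mode=DATA remaining=1 emitted=2 chunks_done=0
Byte 5 = '5': mode=DATA_DONE remaining=0 emitted=3 chunks_done=0
Byte 6 = 0x0D: mode=DATA_CR remaining=0 emitted=3 chunks_done=0
Byte 7 = 0x0A: mode=SIZE remaining=0 emitted=3 chunks_done=1
Byte 8 = '7': mode=SIZE remaining=0 emitted=3 chunks_done=1
Byte 9 = 0x0D: mode=SIZE_CR remaining=0 emitted=3 chunks_done=1
Byte 10 = 0x0A: mode=DATA remaining=7 emitted=3 chunks_done=1
Byte 11 = '8': mode=DATA remaining=6 emitted=4 chunks_done=1
Byte 12 = 'm': mode=DATA remaining=5 emitted=5 chunks_done=1
Byte 13 = 'o': mode=DATA remaining=4 emitted=6 chunks_done=1
Byte 14 = 'y': mode=DATA remaining=3 emitted=7 chunks_done=1
Byte 15 = 'i': mode=DATA remaining=2 emitted=8 chunks_done=1
Byte 16 = 'e': mode=DATA remaining=1 emitted=9 chunks_done=1
Byte 17 = '5': mode=DATA_DONE remaining=0 emitted=10 chunks_done=1
Byte 18 = 0x0D: mode=DATA_CR remaining=0 emitted=10 chunks_done=1
Byte 19 = 0x0A: mode=SIZE remaining=0 emitted=10 chunks_done=2

Answer: SIZE 0 10 2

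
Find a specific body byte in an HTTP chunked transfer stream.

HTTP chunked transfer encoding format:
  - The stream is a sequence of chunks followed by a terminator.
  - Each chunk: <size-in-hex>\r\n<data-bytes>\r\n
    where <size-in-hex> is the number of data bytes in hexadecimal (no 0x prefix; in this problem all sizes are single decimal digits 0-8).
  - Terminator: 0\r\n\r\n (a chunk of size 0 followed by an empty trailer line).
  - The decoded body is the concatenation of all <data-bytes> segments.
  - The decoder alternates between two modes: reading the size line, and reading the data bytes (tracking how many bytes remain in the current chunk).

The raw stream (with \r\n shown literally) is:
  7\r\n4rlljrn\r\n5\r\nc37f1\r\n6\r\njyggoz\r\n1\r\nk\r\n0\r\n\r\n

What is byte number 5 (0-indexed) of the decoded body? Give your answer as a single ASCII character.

Chunk 1: stream[0..1]='7' size=0x7=7, data at stream[3..10]='4rlljrn' -> body[0..7], body so far='4rlljrn'
Chunk 2: stream[12..13]='5' size=0x5=5, data at stream[15..20]='c37f1' -> body[7..12], body so far='4rlljrnc37f1'
Chunk 3: stream[22..23]='6' size=0x6=6, data at stream[25..31]='jyggoz' -> body[12..18], body so far='4rlljrnc37f1jyggoz'
Chunk 4: stream[33..34]='1' size=0x1=1, data at stream[36..37]='k' -> body[18..19], body so far='4rlljrnc37f1jyggozk'
Chunk 5: stream[39..40]='0' size=0 (terminator). Final body='4rlljrnc37f1jyggozk' (19 bytes)
Body byte 5 = 'r'

Answer: r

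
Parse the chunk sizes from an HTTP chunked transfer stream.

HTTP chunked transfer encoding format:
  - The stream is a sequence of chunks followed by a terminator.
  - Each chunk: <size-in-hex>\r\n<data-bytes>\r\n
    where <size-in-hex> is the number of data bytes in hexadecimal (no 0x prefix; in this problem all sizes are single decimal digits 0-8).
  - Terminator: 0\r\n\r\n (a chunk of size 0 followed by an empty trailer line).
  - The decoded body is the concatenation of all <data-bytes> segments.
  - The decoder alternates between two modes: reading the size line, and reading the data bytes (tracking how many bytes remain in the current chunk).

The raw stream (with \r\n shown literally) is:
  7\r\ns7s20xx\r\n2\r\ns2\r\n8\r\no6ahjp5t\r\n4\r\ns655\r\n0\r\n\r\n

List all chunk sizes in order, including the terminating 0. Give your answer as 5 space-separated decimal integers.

Answer: 7 2 8 4 0

Derivation:
Chunk 1: stream[0..1]='7' size=0x7=7, data at stream[3..10]='s7s20xx' -> body[0..7], body so far='s7s20xx'
Chunk 2: stream[12..13]='2' size=0x2=2, data at stream[15..17]='s2' -> body[7..9], body so far='s7s20xxs2'
Chunk 3: stream[19..20]='8' size=0x8=8, data at stream[22..30]='o6ahjp5t' -> body[9..17], body so far='s7s20xxs2o6ahjp5t'
Chunk 4: stream[32..33]='4' size=0x4=4, data at stream[35..39]='s655' -> body[17..21], body so far='s7s20xxs2o6ahjp5ts655'
Chunk 5: stream[41..42]='0' size=0 (terminator). Final body='s7s20xxs2o6ahjp5ts655' (21 bytes)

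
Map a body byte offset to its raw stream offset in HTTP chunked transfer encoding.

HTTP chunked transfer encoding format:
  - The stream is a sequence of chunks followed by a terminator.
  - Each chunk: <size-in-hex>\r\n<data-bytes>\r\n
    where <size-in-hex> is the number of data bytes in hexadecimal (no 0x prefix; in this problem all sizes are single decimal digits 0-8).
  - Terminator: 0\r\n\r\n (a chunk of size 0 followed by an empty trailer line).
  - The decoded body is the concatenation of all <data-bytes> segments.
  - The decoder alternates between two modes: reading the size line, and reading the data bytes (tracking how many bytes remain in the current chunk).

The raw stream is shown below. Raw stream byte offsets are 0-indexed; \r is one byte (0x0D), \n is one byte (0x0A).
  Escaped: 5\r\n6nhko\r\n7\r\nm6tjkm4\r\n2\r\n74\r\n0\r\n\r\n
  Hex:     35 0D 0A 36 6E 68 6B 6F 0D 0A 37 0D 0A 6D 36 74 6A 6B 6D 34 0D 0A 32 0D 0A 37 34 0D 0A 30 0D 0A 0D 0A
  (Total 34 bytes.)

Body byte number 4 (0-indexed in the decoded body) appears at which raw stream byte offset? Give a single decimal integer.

Answer: 7

Derivation:
Chunk 1: stream[0..1]='5' size=0x5=5, data at stream[3..8]='6nhko' -> body[0..5], body so far='6nhko'
Chunk 2: stream[10..11]='7' size=0x7=7, data at stream[13..20]='m6tjkm4' -> body[5..12], body so far='6nhkom6tjkm4'
Chunk 3: stream[22..23]='2' size=0x2=2, data at stream[25..27]='74' -> body[12..14], body so far='6nhkom6tjkm474'
Chunk 4: stream[29..30]='0' size=0 (terminator). Final body='6nhkom6tjkm474' (14 bytes)
Body byte 4 at stream offset 7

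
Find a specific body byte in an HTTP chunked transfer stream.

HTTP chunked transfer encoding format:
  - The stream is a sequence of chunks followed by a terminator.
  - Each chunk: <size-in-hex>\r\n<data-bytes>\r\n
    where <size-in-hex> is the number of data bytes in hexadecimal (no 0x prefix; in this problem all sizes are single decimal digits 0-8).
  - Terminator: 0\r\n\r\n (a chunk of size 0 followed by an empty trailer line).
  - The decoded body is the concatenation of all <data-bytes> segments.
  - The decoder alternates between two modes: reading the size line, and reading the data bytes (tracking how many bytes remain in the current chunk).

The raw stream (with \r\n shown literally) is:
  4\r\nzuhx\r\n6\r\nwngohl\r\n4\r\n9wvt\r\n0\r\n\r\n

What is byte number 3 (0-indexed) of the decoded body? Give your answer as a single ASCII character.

Answer: x

Derivation:
Chunk 1: stream[0..1]='4' size=0x4=4, data at stream[3..7]='zuhx' -> body[0..4], body so far='zuhx'
Chunk 2: stream[9..10]='6' size=0x6=6, data at stream[12..18]='wngohl' -> body[4..10], body so far='zuhxwngohl'
Chunk 3: stream[20..21]='4' size=0x4=4, data at stream[23..27]='9wvt' -> body[10..14], body so far='zuhxwngohl9wvt'
Chunk 4: stream[29..30]='0' size=0 (terminator). Final body='zuhxwngohl9wvt' (14 bytes)
Body byte 3 = 'x'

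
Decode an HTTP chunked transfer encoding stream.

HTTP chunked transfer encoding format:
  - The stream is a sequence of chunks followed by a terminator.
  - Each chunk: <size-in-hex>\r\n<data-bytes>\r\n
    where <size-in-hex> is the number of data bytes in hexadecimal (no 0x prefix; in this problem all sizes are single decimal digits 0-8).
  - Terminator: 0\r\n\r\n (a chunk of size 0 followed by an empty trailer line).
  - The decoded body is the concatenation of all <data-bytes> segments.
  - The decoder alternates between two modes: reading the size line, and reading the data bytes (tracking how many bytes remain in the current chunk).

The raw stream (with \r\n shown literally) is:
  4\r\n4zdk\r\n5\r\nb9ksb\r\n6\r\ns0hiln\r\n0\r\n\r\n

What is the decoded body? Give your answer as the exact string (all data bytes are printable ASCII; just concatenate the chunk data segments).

Answer: 4zdkb9ksbs0hiln

Derivation:
Chunk 1: stream[0..1]='4' size=0x4=4, data at stream[3..7]='4zdk' -> body[0..4], body so far='4zdk'
Chunk 2: stream[9..10]='5' size=0x5=5, data at stream[12..17]='b9ksb' -> body[4..9], body so far='4zdkb9ksb'
Chunk 3: stream[19..20]='6' size=0x6=6, data at stream[22..28]='s0hiln' -> body[9..15], body so far='4zdkb9ksbs0hiln'
Chunk 4: stream[30..31]='0' size=0 (terminator). Final body='4zdkb9ksbs0hiln' (15 bytes)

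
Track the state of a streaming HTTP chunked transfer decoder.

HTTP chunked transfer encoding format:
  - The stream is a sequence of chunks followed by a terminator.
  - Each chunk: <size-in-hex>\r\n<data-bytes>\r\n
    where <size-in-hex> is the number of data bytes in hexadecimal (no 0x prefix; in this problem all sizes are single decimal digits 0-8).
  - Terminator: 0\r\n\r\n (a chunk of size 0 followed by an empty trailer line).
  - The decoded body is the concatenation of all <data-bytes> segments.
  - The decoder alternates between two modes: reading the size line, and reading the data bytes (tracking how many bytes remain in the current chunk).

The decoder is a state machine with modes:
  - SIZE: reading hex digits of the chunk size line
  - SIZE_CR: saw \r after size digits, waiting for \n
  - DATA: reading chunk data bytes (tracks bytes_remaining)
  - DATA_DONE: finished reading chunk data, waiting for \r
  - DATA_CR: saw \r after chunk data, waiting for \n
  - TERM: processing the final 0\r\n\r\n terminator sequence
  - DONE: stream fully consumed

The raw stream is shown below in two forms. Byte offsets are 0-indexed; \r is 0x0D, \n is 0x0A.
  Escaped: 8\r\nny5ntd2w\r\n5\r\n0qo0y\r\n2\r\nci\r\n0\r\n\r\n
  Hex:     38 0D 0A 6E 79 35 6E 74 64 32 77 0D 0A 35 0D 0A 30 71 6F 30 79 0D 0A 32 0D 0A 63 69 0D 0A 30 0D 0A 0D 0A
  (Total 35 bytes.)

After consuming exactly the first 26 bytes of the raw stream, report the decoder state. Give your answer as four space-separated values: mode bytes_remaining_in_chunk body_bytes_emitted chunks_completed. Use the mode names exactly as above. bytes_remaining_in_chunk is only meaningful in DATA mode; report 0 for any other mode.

Answer: DATA 2 13 2

Derivation:
Byte 0 = '8': mode=SIZE remaining=0 emitted=0 chunks_done=0
Byte 1 = 0x0D: mode=SIZE_CR remaining=0 emitted=0 chunks_done=0
Byte 2 = 0x0A: mode=DATA remaining=8 emitted=0 chunks_done=0
Byte 3 = 'n': mode=DATA remaining=7 emitted=1 chunks_done=0
Byte 4 = 'y': mode=DATA remaining=6 emitted=2 chunks_done=0
Byte 5 = '5': mode=DATA remaining=5 emitted=3 chunks_done=0
Byte 6 = 'n': mode=DATA remaining=4 emitted=4 chunks_done=0
Byte 7 = 't': mode=DATA remaining=3 emitted=5 chunks_done=0
Byte 8 = 'd': mode=DATA remaining=2 emitted=6 chunks_done=0
Byte 9 = '2': mode=DATA remaining=1 emitted=7 chunks_done=0
Byte 10 = 'w': mode=DATA_DONE remaining=0 emitted=8 chunks_done=0
Byte 11 = 0x0D: mode=DATA_CR remaining=0 emitted=8 chunks_done=0
Byte 12 = 0x0A: mode=SIZE remaining=0 emitted=8 chunks_done=1
Byte 13 = '5': mode=SIZE remaining=0 emitted=8 chunks_done=1
Byte 14 = 0x0D: mode=SIZE_CR remaining=0 emitted=8 chunks_done=1
Byte 15 = 0x0A: mode=DATA remaining=5 emitted=8 chunks_done=1
Byte 16 = '0': mode=DATA remaining=4 emitted=9 chunks_done=1
Byte 17 = 'q': mode=DATA remaining=3 emitted=10 chunks_done=1
Byte 18 = 'o': mode=DATA remaining=2 emitted=11 chunks_done=1
Byte 19 = '0': mode=DATA remaining=1 emitted=12 chunks_done=1
Byte 20 = 'y': mode=DATA_DONE remaining=0 emitted=13 chunks_done=1
Byte 21 = 0x0D: mode=DATA_CR remaining=0 emitted=13 chunks_done=1
Byte 22 = 0x0A: mode=SIZE remaining=0 emitted=13 chunks_done=2
Byte 23 = '2': mode=SIZE remaining=0 emitted=13 chunks_done=2
Byte 24 = 0x0D: mode=SIZE_CR remaining=0 emitted=13 chunks_done=2
Byte 25 = 0x0A: mode=DATA remaining=2 emitted=13 chunks_done=2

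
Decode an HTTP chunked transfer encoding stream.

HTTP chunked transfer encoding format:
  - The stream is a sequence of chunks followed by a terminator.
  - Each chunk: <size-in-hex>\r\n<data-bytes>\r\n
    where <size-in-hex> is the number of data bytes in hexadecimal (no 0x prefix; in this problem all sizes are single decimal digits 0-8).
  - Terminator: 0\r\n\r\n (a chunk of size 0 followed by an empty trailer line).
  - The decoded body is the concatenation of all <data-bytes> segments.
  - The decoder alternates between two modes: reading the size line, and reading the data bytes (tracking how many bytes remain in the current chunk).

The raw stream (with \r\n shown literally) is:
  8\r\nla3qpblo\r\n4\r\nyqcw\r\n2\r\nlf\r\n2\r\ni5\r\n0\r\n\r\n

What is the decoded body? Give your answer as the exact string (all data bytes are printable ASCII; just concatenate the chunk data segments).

Answer: la3qpbloyqcwlfi5

Derivation:
Chunk 1: stream[0..1]='8' size=0x8=8, data at stream[3..11]='la3qpblo' -> body[0..8], body so far='la3qpblo'
Chunk 2: stream[13..14]='4' size=0x4=4, data at stream[16..20]='yqcw' -> body[8..12], body so far='la3qpbloyqcw'
Chunk 3: stream[22..23]='2' size=0x2=2, data at stream[25..27]='lf' -> body[12..14], body so far='la3qpbloyqcwlf'
Chunk 4: stream[29..30]='2' size=0x2=2, data at stream[32..34]='i5' -> body[14..16], body so far='la3qpbloyqcwlfi5'
Chunk 5: stream[36..37]='0' size=0 (terminator). Final body='la3qpbloyqcwlfi5' (16 bytes)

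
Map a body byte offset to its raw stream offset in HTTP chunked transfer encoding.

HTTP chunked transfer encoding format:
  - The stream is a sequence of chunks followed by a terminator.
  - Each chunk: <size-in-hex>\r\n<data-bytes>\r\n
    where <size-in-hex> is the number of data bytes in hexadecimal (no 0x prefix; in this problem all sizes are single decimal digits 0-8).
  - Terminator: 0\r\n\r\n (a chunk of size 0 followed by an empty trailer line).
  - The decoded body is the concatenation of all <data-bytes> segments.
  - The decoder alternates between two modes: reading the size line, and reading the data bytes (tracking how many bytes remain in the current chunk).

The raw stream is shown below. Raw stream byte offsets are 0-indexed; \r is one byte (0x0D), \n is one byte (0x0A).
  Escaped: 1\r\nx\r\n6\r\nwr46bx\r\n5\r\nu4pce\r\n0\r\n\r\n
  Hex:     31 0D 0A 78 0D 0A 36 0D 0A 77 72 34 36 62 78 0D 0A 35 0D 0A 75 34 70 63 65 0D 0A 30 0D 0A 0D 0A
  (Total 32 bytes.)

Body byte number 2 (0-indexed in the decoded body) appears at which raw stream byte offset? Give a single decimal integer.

Chunk 1: stream[0..1]='1' size=0x1=1, data at stream[3..4]='x' -> body[0..1], body so far='x'
Chunk 2: stream[6..7]='6' size=0x6=6, data at stream[9..15]='wr46bx' -> body[1..7], body so far='xwr46bx'
Chunk 3: stream[17..18]='5' size=0x5=5, data at stream[20..25]='u4pce' -> body[7..12], body so far='xwr46bxu4pce'
Chunk 4: stream[27..28]='0' size=0 (terminator). Final body='xwr46bxu4pce' (12 bytes)
Body byte 2 at stream offset 10

Answer: 10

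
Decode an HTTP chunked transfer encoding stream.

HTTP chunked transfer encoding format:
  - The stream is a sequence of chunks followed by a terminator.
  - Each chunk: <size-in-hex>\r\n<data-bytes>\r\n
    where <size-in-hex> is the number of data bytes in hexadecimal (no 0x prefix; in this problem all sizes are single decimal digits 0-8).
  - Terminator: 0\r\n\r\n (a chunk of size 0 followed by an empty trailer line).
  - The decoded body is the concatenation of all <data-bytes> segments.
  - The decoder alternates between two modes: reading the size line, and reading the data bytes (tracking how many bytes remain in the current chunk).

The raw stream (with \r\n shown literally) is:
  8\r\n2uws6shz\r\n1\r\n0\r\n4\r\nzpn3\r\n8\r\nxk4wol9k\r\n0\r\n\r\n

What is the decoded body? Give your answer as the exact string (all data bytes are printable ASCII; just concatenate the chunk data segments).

Answer: 2uws6shz0zpn3xk4wol9k

Derivation:
Chunk 1: stream[0..1]='8' size=0x8=8, data at stream[3..11]='2uws6shz' -> body[0..8], body so far='2uws6shz'
Chunk 2: stream[13..14]='1' size=0x1=1, data at stream[16..17]='0' -> body[8..9], body so far='2uws6shz0'
Chunk 3: stream[19..20]='4' size=0x4=4, data at stream[22..26]='zpn3' -> body[9..13], body so far='2uws6shz0zpn3'
Chunk 4: stream[28..29]='8' size=0x8=8, data at stream[31..39]='xk4wol9k' -> body[13..21], body so far='2uws6shz0zpn3xk4wol9k'
Chunk 5: stream[41..42]='0' size=0 (terminator). Final body='2uws6shz0zpn3xk4wol9k' (21 bytes)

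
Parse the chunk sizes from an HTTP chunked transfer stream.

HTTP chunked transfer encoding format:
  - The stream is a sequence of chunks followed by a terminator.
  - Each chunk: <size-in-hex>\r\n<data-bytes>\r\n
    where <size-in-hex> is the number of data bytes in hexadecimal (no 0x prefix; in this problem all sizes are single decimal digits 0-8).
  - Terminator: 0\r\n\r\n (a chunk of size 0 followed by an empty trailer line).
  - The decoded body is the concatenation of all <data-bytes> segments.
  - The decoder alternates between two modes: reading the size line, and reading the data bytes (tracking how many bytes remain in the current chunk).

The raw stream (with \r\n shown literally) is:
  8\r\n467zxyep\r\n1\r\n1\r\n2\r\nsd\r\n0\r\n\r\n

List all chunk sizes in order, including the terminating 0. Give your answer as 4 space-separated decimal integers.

Answer: 8 1 2 0

Derivation:
Chunk 1: stream[0..1]='8' size=0x8=8, data at stream[3..11]='467zxyep' -> body[0..8], body so far='467zxyep'
Chunk 2: stream[13..14]='1' size=0x1=1, data at stream[16..17]='1' -> body[8..9], body so far='467zxyep1'
Chunk 3: stream[19..20]='2' size=0x2=2, data at stream[22..24]='sd' -> body[9..11], body so far='467zxyep1sd'
Chunk 4: stream[26..27]='0' size=0 (terminator). Final body='467zxyep1sd' (11 bytes)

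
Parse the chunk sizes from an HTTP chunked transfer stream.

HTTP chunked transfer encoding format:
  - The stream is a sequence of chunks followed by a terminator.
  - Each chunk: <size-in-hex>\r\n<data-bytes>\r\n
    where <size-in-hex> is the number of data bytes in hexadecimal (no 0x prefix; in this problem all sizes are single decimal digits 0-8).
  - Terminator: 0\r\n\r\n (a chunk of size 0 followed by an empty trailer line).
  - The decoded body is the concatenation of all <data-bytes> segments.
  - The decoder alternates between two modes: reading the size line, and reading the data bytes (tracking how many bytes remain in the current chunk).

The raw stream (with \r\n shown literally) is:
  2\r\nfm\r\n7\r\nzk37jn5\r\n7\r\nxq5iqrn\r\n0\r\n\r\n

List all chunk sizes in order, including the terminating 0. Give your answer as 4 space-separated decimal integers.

Chunk 1: stream[0..1]='2' size=0x2=2, data at stream[3..5]='fm' -> body[0..2], body so far='fm'
Chunk 2: stream[7..8]='7' size=0x7=7, data at stream[10..17]='zk37jn5' -> body[2..9], body so far='fmzk37jn5'
Chunk 3: stream[19..20]='7' size=0x7=7, data at stream[22..29]='xq5iqrn' -> body[9..16], body so far='fmzk37jn5xq5iqrn'
Chunk 4: stream[31..32]='0' size=0 (terminator). Final body='fmzk37jn5xq5iqrn' (16 bytes)

Answer: 2 7 7 0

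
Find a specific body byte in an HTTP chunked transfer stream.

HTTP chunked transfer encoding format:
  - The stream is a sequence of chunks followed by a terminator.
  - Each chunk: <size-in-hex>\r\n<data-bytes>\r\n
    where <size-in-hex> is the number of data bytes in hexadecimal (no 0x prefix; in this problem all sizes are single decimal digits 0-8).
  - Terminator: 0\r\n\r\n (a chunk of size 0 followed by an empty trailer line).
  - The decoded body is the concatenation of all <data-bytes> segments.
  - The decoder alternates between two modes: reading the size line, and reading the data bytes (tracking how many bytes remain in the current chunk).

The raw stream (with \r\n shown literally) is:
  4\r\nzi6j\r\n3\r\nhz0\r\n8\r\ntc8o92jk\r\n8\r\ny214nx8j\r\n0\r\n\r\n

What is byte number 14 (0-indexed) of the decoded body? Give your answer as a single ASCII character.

Chunk 1: stream[0..1]='4' size=0x4=4, data at stream[3..7]='zi6j' -> body[0..4], body so far='zi6j'
Chunk 2: stream[9..10]='3' size=0x3=3, data at stream[12..15]='hz0' -> body[4..7], body so far='zi6jhz0'
Chunk 3: stream[17..18]='8' size=0x8=8, data at stream[20..28]='tc8o92jk' -> body[7..15], body so far='zi6jhz0tc8o92jk'
Chunk 4: stream[30..31]='8' size=0x8=8, data at stream[33..41]='y214nx8j' -> body[15..23], body so far='zi6jhz0tc8o92jky214nx8j'
Chunk 5: stream[43..44]='0' size=0 (terminator). Final body='zi6jhz0tc8o92jky214nx8j' (23 bytes)
Body byte 14 = 'k'

Answer: k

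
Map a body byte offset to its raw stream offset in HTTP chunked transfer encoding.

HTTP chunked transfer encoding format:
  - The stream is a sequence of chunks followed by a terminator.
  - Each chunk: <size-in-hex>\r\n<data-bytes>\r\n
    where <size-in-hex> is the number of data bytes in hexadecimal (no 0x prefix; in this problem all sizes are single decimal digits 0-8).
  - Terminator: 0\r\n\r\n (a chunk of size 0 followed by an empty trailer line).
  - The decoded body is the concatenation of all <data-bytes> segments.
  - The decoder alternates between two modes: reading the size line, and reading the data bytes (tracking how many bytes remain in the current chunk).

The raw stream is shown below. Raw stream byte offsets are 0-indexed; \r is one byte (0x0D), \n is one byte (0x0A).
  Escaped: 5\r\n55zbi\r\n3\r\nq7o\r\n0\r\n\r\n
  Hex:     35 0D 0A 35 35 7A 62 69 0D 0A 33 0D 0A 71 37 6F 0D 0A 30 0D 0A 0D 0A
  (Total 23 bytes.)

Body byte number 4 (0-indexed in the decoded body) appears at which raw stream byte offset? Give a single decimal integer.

Chunk 1: stream[0..1]='5' size=0x5=5, data at stream[3..8]='55zbi' -> body[0..5], body so far='55zbi'
Chunk 2: stream[10..11]='3' size=0x3=3, data at stream[13..16]='q7o' -> body[5..8], body so far='55zbiq7o'
Chunk 3: stream[18..19]='0' size=0 (terminator). Final body='55zbiq7o' (8 bytes)
Body byte 4 at stream offset 7

Answer: 7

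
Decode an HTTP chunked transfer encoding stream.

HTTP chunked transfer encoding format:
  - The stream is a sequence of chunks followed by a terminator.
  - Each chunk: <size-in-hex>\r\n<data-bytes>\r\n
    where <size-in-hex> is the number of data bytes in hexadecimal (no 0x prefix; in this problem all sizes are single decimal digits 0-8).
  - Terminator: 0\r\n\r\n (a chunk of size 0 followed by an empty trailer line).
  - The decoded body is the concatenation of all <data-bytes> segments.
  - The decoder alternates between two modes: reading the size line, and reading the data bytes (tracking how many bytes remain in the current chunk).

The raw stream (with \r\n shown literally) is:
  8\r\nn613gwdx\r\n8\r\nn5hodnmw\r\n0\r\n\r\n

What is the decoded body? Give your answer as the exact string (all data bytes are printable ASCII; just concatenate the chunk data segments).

Chunk 1: stream[0..1]='8' size=0x8=8, data at stream[3..11]='n613gwdx' -> body[0..8], body so far='n613gwdx'
Chunk 2: stream[13..14]='8' size=0x8=8, data at stream[16..24]='n5hodnmw' -> body[8..16], body so far='n613gwdxn5hodnmw'
Chunk 3: stream[26..27]='0' size=0 (terminator). Final body='n613gwdxn5hodnmw' (16 bytes)

Answer: n613gwdxn5hodnmw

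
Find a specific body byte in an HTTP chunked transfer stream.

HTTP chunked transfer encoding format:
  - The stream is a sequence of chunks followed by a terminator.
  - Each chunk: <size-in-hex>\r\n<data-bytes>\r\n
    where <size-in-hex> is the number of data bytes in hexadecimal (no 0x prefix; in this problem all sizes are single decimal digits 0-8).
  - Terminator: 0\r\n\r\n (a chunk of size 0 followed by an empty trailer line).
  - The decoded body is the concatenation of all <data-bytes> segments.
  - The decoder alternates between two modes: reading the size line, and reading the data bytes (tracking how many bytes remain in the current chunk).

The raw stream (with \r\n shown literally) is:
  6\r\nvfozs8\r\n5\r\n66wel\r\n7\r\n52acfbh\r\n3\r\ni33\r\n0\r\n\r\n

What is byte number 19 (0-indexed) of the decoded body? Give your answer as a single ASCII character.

Chunk 1: stream[0..1]='6' size=0x6=6, data at stream[3..9]='vfozs8' -> body[0..6], body so far='vfozs8'
Chunk 2: stream[11..12]='5' size=0x5=5, data at stream[14..19]='66wel' -> body[6..11], body so far='vfozs866wel'
Chunk 3: stream[21..22]='7' size=0x7=7, data at stream[24..31]='52acfbh' -> body[11..18], body so far='vfozs866wel52acfbh'
Chunk 4: stream[33..34]='3' size=0x3=3, data at stream[36..39]='i33' -> body[18..21], body so far='vfozs866wel52acfbhi33'
Chunk 5: stream[41..42]='0' size=0 (terminator). Final body='vfozs866wel52acfbhi33' (21 bytes)
Body byte 19 = '3'

Answer: 3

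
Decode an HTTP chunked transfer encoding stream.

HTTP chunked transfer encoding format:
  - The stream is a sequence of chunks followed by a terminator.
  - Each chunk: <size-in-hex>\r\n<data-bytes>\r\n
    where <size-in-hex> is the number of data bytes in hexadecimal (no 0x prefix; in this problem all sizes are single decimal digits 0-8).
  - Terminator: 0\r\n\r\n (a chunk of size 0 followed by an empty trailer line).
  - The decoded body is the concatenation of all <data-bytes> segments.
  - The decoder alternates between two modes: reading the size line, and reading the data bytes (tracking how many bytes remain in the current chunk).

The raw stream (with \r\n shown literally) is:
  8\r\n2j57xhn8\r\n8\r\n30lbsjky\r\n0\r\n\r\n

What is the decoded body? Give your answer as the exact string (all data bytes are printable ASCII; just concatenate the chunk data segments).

Answer: 2j57xhn830lbsjky

Derivation:
Chunk 1: stream[0..1]='8' size=0x8=8, data at stream[3..11]='2j57xhn8' -> body[0..8], body so far='2j57xhn8'
Chunk 2: stream[13..14]='8' size=0x8=8, data at stream[16..24]='30lbsjky' -> body[8..16], body so far='2j57xhn830lbsjky'
Chunk 3: stream[26..27]='0' size=0 (terminator). Final body='2j57xhn830lbsjky' (16 bytes)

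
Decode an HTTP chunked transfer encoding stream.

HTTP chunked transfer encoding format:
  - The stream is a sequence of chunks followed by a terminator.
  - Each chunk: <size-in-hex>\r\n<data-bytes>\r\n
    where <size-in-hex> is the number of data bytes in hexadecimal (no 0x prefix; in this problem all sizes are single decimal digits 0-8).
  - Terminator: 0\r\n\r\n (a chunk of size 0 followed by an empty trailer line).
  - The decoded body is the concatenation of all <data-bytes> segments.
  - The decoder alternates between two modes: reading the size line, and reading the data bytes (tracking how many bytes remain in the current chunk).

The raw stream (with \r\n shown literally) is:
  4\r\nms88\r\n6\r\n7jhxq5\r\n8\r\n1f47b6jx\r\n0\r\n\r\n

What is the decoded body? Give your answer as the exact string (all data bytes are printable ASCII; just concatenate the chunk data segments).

Chunk 1: stream[0..1]='4' size=0x4=4, data at stream[3..7]='ms88' -> body[0..4], body so far='ms88'
Chunk 2: stream[9..10]='6' size=0x6=6, data at stream[12..18]='7jhxq5' -> body[4..10], body so far='ms887jhxq5'
Chunk 3: stream[20..21]='8' size=0x8=8, data at stream[23..31]='1f47b6jx' -> body[10..18], body so far='ms887jhxq51f47b6jx'
Chunk 4: stream[33..34]='0' size=0 (terminator). Final body='ms887jhxq51f47b6jx' (18 bytes)

Answer: ms887jhxq51f47b6jx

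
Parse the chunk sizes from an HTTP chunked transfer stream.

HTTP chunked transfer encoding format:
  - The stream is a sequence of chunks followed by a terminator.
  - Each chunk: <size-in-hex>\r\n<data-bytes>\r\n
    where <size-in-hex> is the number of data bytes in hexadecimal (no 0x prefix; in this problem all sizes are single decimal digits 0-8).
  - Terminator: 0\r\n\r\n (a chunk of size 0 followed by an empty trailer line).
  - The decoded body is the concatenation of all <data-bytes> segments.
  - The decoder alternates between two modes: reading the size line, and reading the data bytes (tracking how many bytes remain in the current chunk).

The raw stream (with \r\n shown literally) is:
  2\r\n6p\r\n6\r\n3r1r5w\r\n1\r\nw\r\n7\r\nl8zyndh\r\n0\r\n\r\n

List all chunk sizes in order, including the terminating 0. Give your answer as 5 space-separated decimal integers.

Answer: 2 6 1 7 0

Derivation:
Chunk 1: stream[0..1]='2' size=0x2=2, data at stream[3..5]='6p' -> body[0..2], body so far='6p'
Chunk 2: stream[7..8]='6' size=0x6=6, data at stream[10..16]='3r1r5w' -> body[2..8], body so far='6p3r1r5w'
Chunk 3: stream[18..19]='1' size=0x1=1, data at stream[21..22]='w' -> body[8..9], body so far='6p3r1r5ww'
Chunk 4: stream[24..25]='7' size=0x7=7, data at stream[27..34]='l8zyndh' -> body[9..16], body so far='6p3r1r5wwl8zyndh'
Chunk 5: stream[36..37]='0' size=0 (terminator). Final body='6p3r1r5wwl8zyndh' (16 bytes)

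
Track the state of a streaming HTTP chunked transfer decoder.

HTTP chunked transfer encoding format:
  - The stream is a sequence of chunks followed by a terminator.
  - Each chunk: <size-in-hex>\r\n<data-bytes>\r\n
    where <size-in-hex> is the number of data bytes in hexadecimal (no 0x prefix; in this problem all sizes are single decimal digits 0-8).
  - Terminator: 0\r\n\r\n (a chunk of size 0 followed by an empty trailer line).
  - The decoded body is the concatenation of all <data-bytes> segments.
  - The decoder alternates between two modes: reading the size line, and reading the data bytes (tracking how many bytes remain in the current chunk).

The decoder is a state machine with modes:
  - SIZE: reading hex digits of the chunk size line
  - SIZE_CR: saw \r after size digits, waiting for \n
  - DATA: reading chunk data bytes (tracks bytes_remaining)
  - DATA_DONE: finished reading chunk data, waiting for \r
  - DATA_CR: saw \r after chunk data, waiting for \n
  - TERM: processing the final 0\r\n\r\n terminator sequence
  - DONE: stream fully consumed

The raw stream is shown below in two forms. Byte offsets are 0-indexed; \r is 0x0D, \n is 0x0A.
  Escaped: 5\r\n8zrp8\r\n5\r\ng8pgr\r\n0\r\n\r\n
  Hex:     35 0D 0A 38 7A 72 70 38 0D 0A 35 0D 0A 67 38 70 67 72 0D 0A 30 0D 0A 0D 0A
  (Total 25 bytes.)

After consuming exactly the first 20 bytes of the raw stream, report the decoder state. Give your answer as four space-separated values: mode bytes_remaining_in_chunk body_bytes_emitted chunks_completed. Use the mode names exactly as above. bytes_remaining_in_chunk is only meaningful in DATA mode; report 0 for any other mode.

Byte 0 = '5': mode=SIZE remaining=0 emitted=0 chunks_done=0
Byte 1 = 0x0D: mode=SIZE_CR remaining=0 emitted=0 chunks_done=0
Byte 2 = 0x0A: mode=DATA remaining=5 emitted=0 chunks_done=0
Byte 3 = '8': mode=DATA remaining=4 emitted=1 chunks_done=0
Byte 4 = 'z': mode=DATA remaining=3 emitted=2 chunks_done=0
Byte 5 = 'r': mode=DATA remaining=2 emitted=3 chunks_done=0
Byte 6 = 'p': mode=DATA remaining=1 emitted=4 chunks_done=0
Byte 7 = '8': mode=DATA_DONE remaining=0 emitted=5 chunks_done=0
Byte 8 = 0x0D: mode=DATA_CR remaining=0 emitted=5 chunks_done=0
Byte 9 = 0x0A: mode=SIZE remaining=0 emitted=5 chunks_done=1
Byte 10 = '5': mode=SIZE remaining=0 emitted=5 chunks_done=1
Byte 11 = 0x0D: mode=SIZE_CR remaining=0 emitted=5 chunks_done=1
Byte 12 = 0x0A: mode=DATA remaining=5 emitted=5 chunks_done=1
Byte 13 = 'g': mode=DATA remaining=4 emitted=6 chunks_done=1
Byte 14 = '8': mode=DATA remaining=3 emitted=7 chunks_done=1
Byte 15 = 'p': mode=DATA remaining=2 emitted=8 chunks_done=1
Byte 16 = 'g': mode=DATA remaining=1 emitted=9 chunks_done=1
Byte 17 = 'r': mode=DATA_DONE remaining=0 emitted=10 chunks_done=1
Byte 18 = 0x0D: mode=DATA_CR remaining=0 emitted=10 chunks_done=1
Byte 19 = 0x0A: mode=SIZE remaining=0 emitted=10 chunks_done=2

Answer: SIZE 0 10 2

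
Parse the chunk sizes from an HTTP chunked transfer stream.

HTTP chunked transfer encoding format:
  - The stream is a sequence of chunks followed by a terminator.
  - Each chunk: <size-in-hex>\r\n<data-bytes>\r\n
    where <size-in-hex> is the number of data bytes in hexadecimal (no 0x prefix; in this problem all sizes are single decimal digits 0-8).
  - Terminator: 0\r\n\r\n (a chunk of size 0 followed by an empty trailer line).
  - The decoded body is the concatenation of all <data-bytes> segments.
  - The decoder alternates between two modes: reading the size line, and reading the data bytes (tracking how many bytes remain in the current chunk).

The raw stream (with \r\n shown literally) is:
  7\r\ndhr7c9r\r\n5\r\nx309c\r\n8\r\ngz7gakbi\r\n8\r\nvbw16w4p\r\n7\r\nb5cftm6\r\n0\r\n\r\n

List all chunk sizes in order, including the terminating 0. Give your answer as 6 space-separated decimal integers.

Chunk 1: stream[0..1]='7' size=0x7=7, data at stream[3..10]='dhr7c9r' -> body[0..7], body so far='dhr7c9r'
Chunk 2: stream[12..13]='5' size=0x5=5, data at stream[15..20]='x309c' -> body[7..12], body so far='dhr7c9rx309c'
Chunk 3: stream[22..23]='8' size=0x8=8, data at stream[25..33]='gz7gakbi' -> body[12..20], body so far='dhr7c9rx309cgz7gakbi'
Chunk 4: stream[35..36]='8' size=0x8=8, data at stream[38..46]='vbw16w4p' -> body[20..28], body so far='dhr7c9rx309cgz7gakbivbw16w4p'
Chunk 5: stream[48..49]='7' size=0x7=7, data at stream[51..58]='b5cftm6' -> body[28..35], body so far='dhr7c9rx309cgz7gakbivbw16w4pb5cftm6'
Chunk 6: stream[60..61]='0' size=0 (terminator). Final body='dhr7c9rx309cgz7gakbivbw16w4pb5cftm6' (35 bytes)

Answer: 7 5 8 8 7 0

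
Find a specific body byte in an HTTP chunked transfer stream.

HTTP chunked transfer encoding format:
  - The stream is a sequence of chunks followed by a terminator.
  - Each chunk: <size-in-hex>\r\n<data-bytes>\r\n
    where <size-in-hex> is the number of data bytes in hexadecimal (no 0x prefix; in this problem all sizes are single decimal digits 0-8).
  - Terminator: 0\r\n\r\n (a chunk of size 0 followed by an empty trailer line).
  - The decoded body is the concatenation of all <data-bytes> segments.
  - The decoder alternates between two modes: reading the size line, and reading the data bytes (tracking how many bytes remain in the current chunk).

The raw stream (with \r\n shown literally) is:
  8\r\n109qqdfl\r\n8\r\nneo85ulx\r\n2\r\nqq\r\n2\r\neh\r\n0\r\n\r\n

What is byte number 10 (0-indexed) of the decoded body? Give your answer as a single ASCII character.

Chunk 1: stream[0..1]='8' size=0x8=8, data at stream[3..11]='109qqdfl' -> body[0..8], body so far='109qqdfl'
Chunk 2: stream[13..14]='8' size=0x8=8, data at stream[16..24]='neo85ulx' -> body[8..16], body so far='109qqdflneo85ulx'
Chunk 3: stream[26..27]='2' size=0x2=2, data at stream[29..31]='qq' -> body[16..18], body so far='109qqdflneo85ulxqq'
Chunk 4: stream[33..34]='2' size=0x2=2, data at stream[36..38]='eh' -> body[18..20], body so far='109qqdflneo85ulxqqeh'
Chunk 5: stream[40..41]='0' size=0 (terminator). Final body='109qqdflneo85ulxqqeh' (20 bytes)
Body byte 10 = 'o'

Answer: o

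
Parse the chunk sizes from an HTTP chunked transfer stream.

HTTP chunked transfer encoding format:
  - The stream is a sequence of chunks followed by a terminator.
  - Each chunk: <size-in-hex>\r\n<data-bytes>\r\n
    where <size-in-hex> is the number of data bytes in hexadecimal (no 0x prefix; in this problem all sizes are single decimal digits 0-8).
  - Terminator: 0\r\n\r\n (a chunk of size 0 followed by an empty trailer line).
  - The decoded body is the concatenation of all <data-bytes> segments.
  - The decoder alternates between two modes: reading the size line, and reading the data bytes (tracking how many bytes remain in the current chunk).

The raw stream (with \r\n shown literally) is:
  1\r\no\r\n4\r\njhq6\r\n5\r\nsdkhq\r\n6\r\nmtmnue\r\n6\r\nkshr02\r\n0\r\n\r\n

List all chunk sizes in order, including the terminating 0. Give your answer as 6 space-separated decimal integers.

Answer: 1 4 5 6 6 0

Derivation:
Chunk 1: stream[0..1]='1' size=0x1=1, data at stream[3..4]='o' -> body[0..1], body so far='o'
Chunk 2: stream[6..7]='4' size=0x4=4, data at stream[9..13]='jhq6' -> body[1..5], body so far='ojhq6'
Chunk 3: stream[15..16]='5' size=0x5=5, data at stream[18..23]='sdkhq' -> body[5..10], body so far='ojhq6sdkhq'
Chunk 4: stream[25..26]='6' size=0x6=6, data at stream[28..34]='mtmnue' -> body[10..16], body so far='ojhq6sdkhqmtmnue'
Chunk 5: stream[36..37]='6' size=0x6=6, data at stream[39..45]='kshr02' -> body[16..22], body so far='ojhq6sdkhqmtmnuekshr02'
Chunk 6: stream[47..48]='0' size=0 (terminator). Final body='ojhq6sdkhqmtmnuekshr02' (22 bytes)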